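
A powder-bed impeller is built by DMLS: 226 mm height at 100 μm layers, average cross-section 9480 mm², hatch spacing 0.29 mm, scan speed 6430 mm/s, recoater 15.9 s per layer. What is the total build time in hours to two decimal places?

Layers = ⌈226/0.1⌉ = 2260.
Scan path per layer = 9480 / 0.29 = 32689.7 mm.
Laser time per layer: 32689.7 / 6430 → 5.0839 s.
Layer cycle: 5.0839 + 15.9 → 20.9839 s.
Total: 2260 × 20.9839 s = 47423.614 s → 13.17 hours.

13.17 hours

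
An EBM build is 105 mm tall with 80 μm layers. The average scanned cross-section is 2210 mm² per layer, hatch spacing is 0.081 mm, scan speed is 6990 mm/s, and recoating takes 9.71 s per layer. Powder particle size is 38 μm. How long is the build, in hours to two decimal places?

4.97 hours

Layers = ⌈105/0.08⌉ = 1313.
Hatch length per layer = 2210 / 0.081, so 27284 mm.
Per-layer scan time: 27284 / 6990 → 3.9033 s.
Per-layer time = 3.9033 + 9.71 = 13.6133 s.
Build time = 1313 × 13.6133 = 17874.2629 s = 4.97 hours.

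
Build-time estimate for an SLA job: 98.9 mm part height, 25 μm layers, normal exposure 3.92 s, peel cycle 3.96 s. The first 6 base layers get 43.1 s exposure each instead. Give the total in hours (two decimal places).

Layer count = ceil(98.9 / 0.025) = 3956.
Bottom layers = 6 × (43.1 + 3.96), so 282.36 s.
Regular layers = 3950 × (3.92 + 3.96) = 31126 s.
Total = 282.36 + 31126 = 31408.36 s = 8.72 hours.

8.72 hours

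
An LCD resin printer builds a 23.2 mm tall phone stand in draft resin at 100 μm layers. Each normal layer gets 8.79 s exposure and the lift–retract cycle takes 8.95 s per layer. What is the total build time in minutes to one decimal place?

68.6 minutes

Layer count = ceil(23.2 / 0.1) = 232.
Each layer takes = 8.79 + 8.95 = 17.74 s.
Build time: 232 × 17.74 s = 4115.68 s, i.e. 68.6 minutes.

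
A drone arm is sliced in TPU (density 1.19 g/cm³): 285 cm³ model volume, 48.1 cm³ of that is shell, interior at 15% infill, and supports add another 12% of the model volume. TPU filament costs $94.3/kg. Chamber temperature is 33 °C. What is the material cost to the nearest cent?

Volume inside the shell: 285 − 48.1 → 236.9 cm³.
Deposited infill = 0.15 × 236.9, so 35.535 cm³.
Support: 0.12 × 285 → 34.2 cm³.
Total extruded: 48.1 + 35.535 + 34.2 → 117.835 cm³.
Mass = 117.835 × 1.19 = 140.22365 g.
At $94.3/kg: 140.22365/1000 × 94.3 = $13.22.

$13.22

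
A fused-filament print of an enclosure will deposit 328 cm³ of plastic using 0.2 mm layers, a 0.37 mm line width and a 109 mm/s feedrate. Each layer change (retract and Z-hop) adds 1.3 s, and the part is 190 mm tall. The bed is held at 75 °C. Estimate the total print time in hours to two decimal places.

11.64 hours

Line area = 0.2 × 0.37, so 0.074 mm².
Path length: 328000 mm³ / 0.074 mm² → 4432432.4 mm.
Extrusion time: 4432432.4 / 109 → 40664.5 s.
Number of layers: 190 / 0.2 → 950 (rounded up).
Z-hop total: 950 × 1.3 → 1235 s.
Total = 40664.5 + 1235 = 41899.5 s = 11.64 hours.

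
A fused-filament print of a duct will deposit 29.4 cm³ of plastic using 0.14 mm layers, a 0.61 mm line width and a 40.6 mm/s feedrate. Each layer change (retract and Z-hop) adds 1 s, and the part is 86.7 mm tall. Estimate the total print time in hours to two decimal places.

2.53 hours

Line area = 0.14 × 0.61 = 0.0854 mm².
Total extruded path = 29400/0.0854 = 344262.3 mm.
Time extruding = 344262.3 / 40.6 = 8479.4 s.
Number of layers: 86.7 / 0.14 → 620 (rounded up).
Layer-change overhead = 620 × 1 = 620 s.
Altogether 8479.4 + 620 = 9099.4 s, i.e. 2.53 hours.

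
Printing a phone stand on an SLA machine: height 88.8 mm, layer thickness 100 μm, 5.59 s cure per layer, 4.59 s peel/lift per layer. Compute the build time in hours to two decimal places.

Number of layers: 88.8 / 0.1 → 888 (rounded up).
Each layer takes = 5.59 + 4.59, so 10.18 s.
Total = 888 × 10.18 = 9039.84 s = 2.51 hours.

2.51 hours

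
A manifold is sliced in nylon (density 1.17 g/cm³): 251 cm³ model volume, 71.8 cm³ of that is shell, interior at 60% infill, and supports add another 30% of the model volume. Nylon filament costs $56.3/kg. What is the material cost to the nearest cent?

Interior volume = 251 − 71.8, so 179.2 cm³.
Infill volume = 0.60 × 179.2 = 107.52 cm³.
Support = 0.30 × 251, so 75.3 cm³.
Deposited volume = 71.8 + 107.52 + 75.3 = 254.62 cm³.
Mass = 254.62 × 1.17 = 297.9054 g.
At $56.3/kg: 297.9054/1000 × 56.3 = $16.77.

$16.77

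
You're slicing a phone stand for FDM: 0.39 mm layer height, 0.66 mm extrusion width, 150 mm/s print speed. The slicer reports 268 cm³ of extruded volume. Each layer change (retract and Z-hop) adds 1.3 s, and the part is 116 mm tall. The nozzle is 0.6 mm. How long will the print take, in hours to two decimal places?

2.04 hours

Extrusion cross-section = 0.39 × 0.66, so 0.2574 mm².
Toolpath length = 268 cm³ / 0.2574 mm² = 268000 / 0.2574 = 1041181 mm.
Extrusion time = 1041181 / 150 = 6941.2 s.
Number of layers: 116 / 0.39 → 298 (rounded up).
Non-print overhead = 298 × 1.3, so 387.4 s.
Altogether 6941.2 + 387.4 = 7328.6 s, i.e. 2.04 hours.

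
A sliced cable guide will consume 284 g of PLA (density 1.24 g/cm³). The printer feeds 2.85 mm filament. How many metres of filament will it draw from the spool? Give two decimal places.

Volume = 284 g / 1.24 g·cm⁻³ = 229.0323 cm³ = 229032.3 mm³.
A = π r² = π × 1.425² = 6.3794 mm².
Length = 229032.3 / 6.3794 = 35901.86 mm = 35.90 m.

35.90 m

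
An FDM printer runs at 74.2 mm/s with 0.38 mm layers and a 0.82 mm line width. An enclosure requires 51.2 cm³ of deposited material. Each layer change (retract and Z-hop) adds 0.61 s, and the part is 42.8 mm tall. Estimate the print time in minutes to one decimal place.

Line area = 0.38 × 0.82, so 0.3116 mm².
Total extruded path = 51200/0.3116 = 164313.2 mm.
Time extruding: 164313.2 / 74.2 → 2214.5 s.
Layer count = ceil(42.8 / 0.38) = 113.
Z-hop total: 113 × 0.61 → 68.93 s.
Altogether 2214.5 + 68.93 = 2283.43 s, i.e. 38.1 minutes.

38.1 minutes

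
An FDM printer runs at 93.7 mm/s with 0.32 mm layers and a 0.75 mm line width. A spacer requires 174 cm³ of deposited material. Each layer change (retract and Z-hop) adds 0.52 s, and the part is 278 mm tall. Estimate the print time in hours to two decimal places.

2.27 hours

Bead cross-section = 0.32 × 0.75, so 0.24 mm².
Toolpath length = 174 cm³ / 0.24 mm² = 174000 / 0.24 = 725000 mm.
Time extruding = 725000 / 93.7, so 7737.5 s.
Number of layers: 278 / 0.32 → 869 (rounded up).
Non-print overhead = 869 × 0.52, so 451.88 s.
Altogether 7737.5 + 451.88 = 8189.38 s, i.e. 2.27 hours.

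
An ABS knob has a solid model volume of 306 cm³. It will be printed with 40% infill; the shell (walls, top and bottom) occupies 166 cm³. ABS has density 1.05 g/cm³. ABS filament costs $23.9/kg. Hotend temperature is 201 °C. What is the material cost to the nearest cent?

Infill region: 306 − 166 → 140 cm³.
Deposited infill: 0.40 × 140 → 56 cm³.
Total extruded = 166 + 56 = 222 cm³.
Mass: 222 × 1.05 → 233.1 g.
Cost = 233.1 g / 1000 × $23.9/kg = $5.57.

$5.57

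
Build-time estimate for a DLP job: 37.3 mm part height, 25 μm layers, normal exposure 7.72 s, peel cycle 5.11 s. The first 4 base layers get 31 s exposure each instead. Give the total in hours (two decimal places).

Number of layers: 37.3 / 0.025 → 1492 (rounded up).
Burn-in layers = 4 × (31 + 5.11), so 144.44 s.
Regular layers: 1488 × (7.72 + 5.11) → 19091.04 s.
Sum: 144.44 + 19091.04 = 19235.48 s → 5.34 hours.

5.34 hours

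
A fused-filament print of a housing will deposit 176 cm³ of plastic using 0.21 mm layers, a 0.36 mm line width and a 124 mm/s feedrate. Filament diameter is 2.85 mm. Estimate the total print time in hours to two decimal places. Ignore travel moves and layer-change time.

Extrusion cross-section = 0.21 × 0.36, so 0.0756 mm².
Path length: 176000 mm³ / 0.0756 mm² → 2328042.3 mm.
Extrusion time: 2328042.3 / 124 → 18774.5 s.
18774.5 s = 5.22 hours.

5.22 hours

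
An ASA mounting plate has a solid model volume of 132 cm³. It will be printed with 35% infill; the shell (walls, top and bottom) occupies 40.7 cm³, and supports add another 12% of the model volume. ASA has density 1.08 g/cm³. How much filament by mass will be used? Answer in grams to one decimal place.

Interior volume: 132 − 40.7 → 91.3 cm³.
Infill volume: 0.35 × 91.3 → 31.955 cm³.
Support: 0.12 × 132 → 15.84 cm³.
Total extruded = 40.7 + 31.955 + 15.84 = 88.495 cm³.
Mass = 88.495 × 1.08 = 95.5746 g.

95.6 g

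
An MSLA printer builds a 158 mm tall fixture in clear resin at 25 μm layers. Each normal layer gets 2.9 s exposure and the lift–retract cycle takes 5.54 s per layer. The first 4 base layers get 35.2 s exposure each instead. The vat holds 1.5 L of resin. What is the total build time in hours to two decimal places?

Layer count = ceil(158 / 0.025) = 6320.
Base layers = 4 × (35.2 + 5.54), so 162.96 s.
Remaining layers: 6316 × (2.9 + 5.54) → 53307.04 s.
Total = 162.96 + 53307.04 = 53470 s = 14.85 hours.

14.85 hours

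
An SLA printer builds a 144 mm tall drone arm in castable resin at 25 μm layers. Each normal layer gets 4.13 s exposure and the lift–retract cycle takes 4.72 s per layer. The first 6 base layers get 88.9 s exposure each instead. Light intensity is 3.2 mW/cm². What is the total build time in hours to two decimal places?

Number of layers: 144 / 0.025 → 5760 (rounded up).
Base layers = 6 × (88.9 + 4.72) = 561.72 s.
Normal layers = 5754 × (4.13 + 4.72), so 50922.9 s.
Sum: 561.72 + 50922.9 = 51484.62 s → 14.30 hours.

14.30 hours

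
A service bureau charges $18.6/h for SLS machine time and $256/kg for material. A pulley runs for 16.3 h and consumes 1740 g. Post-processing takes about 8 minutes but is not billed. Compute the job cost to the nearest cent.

Time charge: 18.6 × 16.3 → $303.18.
Feedstock cost: 256 × 1740/1000 → $445.44.
Job cost: 303.18 + 445.44 = $748.62.

$748.62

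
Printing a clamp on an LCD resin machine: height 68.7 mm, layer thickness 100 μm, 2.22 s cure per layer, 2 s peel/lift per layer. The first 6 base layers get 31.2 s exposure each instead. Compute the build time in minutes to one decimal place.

Layers = ⌈68.7/0.1⌉ = 687.
Base layers = 6 × (31.2 + 2) = 199.2 s.
Regular layers: 681 × (2.22 + 2) → 2873.82 s.
Total = 199.2 + 2873.82 = 3073.02 s = 51.2 minutes.

51.2 minutes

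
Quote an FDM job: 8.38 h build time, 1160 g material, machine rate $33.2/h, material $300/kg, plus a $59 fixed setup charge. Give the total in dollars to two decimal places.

$685.22

Machine-time cost: 33.2 × 8.38 → $278.216.
Material cost = 300 × 1160/1000, so $348.00.
Adding setup: 278.216 + 348.00 + 59 → 685.216 ≈ $685.22.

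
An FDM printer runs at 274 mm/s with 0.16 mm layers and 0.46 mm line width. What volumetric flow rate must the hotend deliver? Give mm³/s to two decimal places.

20.17

Bead cross-section: 0.16 × 0.46 → 0.0736 mm².
Q = v·A = 274 × 0.0736 = 20.17 mm³/s.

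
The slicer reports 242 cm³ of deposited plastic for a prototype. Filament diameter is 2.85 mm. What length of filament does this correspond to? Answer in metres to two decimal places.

A = π r² = π × 1.425² = 6.3794 mm².
Length = 242 cm³ / 6.3794 mm² = 242000 / 6.3794 = 37934.6 mm = 37.93 m.

37.93 m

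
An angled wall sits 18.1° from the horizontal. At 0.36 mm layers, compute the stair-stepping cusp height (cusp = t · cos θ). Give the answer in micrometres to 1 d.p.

342.2 μm

cos(18.1°) = 0.9505, so cusp = 0.36 × 0.9505 = 0.34218 mm → 342.2 μm.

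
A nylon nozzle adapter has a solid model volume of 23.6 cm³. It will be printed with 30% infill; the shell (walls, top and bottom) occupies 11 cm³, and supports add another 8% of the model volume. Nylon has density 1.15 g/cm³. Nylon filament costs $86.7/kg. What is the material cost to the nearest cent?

Infill region: 23.6 − 11 → 12.6 cm³.
Deposited infill = 0.30 × 12.6, so 3.78 cm³.
Support = 0.08 × 23.6, so 1.888 cm³.
Total printed volume = 11 + 3.78 + 1.888, so 16.668 cm³.
Mass: 16.668 × 1.15 → 19.1682 g.
Cost = 19.1682 g / 1000 × $86.7/kg = $1.66.

$1.66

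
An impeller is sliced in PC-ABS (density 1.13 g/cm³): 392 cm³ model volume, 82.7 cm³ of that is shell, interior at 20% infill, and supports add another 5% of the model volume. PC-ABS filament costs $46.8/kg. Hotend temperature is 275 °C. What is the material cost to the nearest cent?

Volume inside the shell: 392 − 82.7 → 309.3 cm³.
Deposited infill = 0.20 × 309.3 = 61.86 cm³.
Support: 0.05 × 392 → 19.6 cm³.
Total printed volume = 82.7 + 61.86 + 19.6 = 164.16 cm³.
Mass = 164.16 × 1.13, so 185.5008 g.
At $46.8/kg: 185.5008/1000 × 46.8 = $8.68.

$8.68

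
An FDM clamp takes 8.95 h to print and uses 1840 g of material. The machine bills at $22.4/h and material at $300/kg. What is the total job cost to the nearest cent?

Time charge = 22.4 × 8.95 = $200.48.
Material cost = 300 × 1840/1000 = $552.00.
Total = 200.48 + 552.00 = $752.48.

$752.48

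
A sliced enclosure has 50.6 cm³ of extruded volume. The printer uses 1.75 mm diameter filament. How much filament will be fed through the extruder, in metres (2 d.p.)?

21.04 m

Cross-section of 1.75 mm filament: π·(1.75/2)² = 2.4053 mm².
L = 50600 mm³ / 2.4053 mm² = 21036.88 mm, i.e. 21.04 m.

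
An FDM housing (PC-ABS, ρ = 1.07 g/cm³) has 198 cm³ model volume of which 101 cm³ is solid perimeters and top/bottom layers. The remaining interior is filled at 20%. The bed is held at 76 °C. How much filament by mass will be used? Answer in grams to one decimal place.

Interior volume = 198 − 101 = 97 cm³.
Infill volume = 0.20 × 97 = 19.4 cm³.
Total extruded: 101 + 19.4 → 120.4 cm³.
Mass = 120.4 × 1.07 = 128.828 g.

128.8 g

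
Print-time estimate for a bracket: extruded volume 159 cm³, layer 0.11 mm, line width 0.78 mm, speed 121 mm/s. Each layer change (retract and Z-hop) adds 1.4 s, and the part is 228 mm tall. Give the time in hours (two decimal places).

Bead cross-section = 0.11 × 0.78 = 0.0858 mm².
Total extruded path = 159000/0.0858 = 1853146.9 mm.
Print-move time = 1853146.9 / 121 = 15315.3 s.
Layer count = ceil(228 / 0.11) = 2073.
Non-print overhead = 2073 × 1.4, so 2902.2 s.
Altogether 15315.3 + 2902.2 = 18217.5 s, i.e. 5.06 hours.

5.06 hours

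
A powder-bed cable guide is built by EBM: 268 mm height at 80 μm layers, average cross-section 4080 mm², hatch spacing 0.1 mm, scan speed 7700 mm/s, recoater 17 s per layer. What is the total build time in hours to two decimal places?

Layer count = ceil(268 / 0.08) = 3350.
Scan path per layer: 4080 / 0.1 → 40800 mm.
Per-layer scan time = 40800 / 7700, so 5.2987 s.
Per-layer time: 5.2987 + 17 → 22.2987 s.
3350 layers × 22.2987 s/layer = 74700.645 s, i.e. 20.75 hours.

20.75 hours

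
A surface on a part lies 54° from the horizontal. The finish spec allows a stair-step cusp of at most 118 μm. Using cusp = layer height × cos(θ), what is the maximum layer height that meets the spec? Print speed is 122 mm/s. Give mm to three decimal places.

0.201 mm

Layer height = cusp / cos(54°) = 0.118 / 0.5878 = 0.201 mm.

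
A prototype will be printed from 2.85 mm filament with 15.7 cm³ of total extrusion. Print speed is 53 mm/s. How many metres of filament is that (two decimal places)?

2.46 m

A = π r² = π × 1.425² = 6.3794 mm².
Length = 15.7 cm³ / 6.3794 mm² = 15700 / 6.3794 = 2461.05 mm = 2.46 m.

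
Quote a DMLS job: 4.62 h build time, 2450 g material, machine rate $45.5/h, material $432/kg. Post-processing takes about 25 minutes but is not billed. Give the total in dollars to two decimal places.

Machine cost: 45.5 × 4.62 → $210.21.
Feedstock cost = 432 × 2450/1000 = $1058.40.
Total = 210.21 + 1058.40 = $1268.61.

$1268.61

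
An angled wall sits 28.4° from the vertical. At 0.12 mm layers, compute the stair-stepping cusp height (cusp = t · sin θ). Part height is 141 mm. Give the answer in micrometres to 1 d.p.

57.1 μm

sin(28.4°) = 0.4756, so cusp = 0.12 × 0.4756 = 0.057072 mm → 57.1 μm.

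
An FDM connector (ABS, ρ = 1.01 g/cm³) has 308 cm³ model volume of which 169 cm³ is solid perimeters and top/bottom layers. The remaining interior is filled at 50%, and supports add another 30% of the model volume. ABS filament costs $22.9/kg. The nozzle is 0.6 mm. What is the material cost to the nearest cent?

$7.65

Interior volume = 308 − 169, so 139 cm³.
Infill volume = 0.50 × 139, so 69.5 cm³.
Support = 0.30 × 308 = 92.4 cm³.
Total printed volume: 169 + 69.5 + 92.4 → 330.9 cm³.
Mass = 330.9 × 1.01, so 334.209 g.
Cost = 334.209 g / 1000 × $22.9/kg = $7.65.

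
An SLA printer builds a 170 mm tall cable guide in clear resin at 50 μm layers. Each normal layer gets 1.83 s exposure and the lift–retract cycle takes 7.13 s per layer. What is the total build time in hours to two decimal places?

8.46 hours

Number of layers: 170 / 0.05 → 3400 (rounded up).
Each layer takes: 1.83 + 7.13 → 8.96 s.
Build time: 3400 × 8.96 s = 30464 s, i.e. 8.46 hours.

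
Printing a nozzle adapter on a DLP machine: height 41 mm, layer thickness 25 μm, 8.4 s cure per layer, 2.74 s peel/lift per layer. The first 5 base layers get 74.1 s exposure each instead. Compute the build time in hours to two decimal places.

5.17 hours

Layers = ⌈41/0.025⌉ = 1640.
Burn-in layers = 5 × (74.1 + 2.74), so 384.2 s.
Remaining layers: 1635 × (8.4 + 2.74) → 18213.9 s.
Sum: 384.2 + 18213.9 = 18598.1 s → 5.17 hours.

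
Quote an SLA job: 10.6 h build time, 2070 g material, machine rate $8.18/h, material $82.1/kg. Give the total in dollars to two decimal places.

$256.66

Machine-time cost = 8.18 × 10.6 = $86.708.
Feedstock cost: 82.1 × 2070/1000 → $169.947.
Job cost: 86.708 + 169.947 = 256.655 ≈ $256.66.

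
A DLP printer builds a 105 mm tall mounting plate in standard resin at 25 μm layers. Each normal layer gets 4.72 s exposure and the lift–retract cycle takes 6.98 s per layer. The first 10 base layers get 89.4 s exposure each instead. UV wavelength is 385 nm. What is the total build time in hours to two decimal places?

Layer count = ceil(105 / 0.025) = 4200.
Bottom layers = 10 × (89.4 + 6.98), so 963.8 s.
Normal layers = 4190 × (4.72 + 6.98), so 49023 s.
Total = 963.8 + 49023 = 49986.8 s = 13.89 hours.

13.89 hours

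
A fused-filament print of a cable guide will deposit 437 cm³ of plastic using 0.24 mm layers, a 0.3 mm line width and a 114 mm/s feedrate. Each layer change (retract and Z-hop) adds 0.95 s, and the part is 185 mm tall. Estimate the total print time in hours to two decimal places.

Bead cross-section = 0.24 × 0.3, so 0.072 mm².
Total extruded path = 437000/0.072 = 6069444.4 mm.
Extrusion time = 6069444.4 / 114, so 53240.7 s.
Layers = ⌈185/0.24⌉ = 771.
Non-print overhead = 771 × 0.95, so 732.45 s.
Total = 53240.7 + 732.45 = 53973.15 s = 14.99 hours.

14.99 hours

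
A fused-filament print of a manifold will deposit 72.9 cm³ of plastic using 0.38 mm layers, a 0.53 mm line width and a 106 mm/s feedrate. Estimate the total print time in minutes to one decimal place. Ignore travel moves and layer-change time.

Extrusion cross-section = 0.38 × 0.53, so 0.2014 mm².
Path length: 72900 mm³ / 0.2014 mm² → 361966.2 mm.
Print-move time = 361966.2 / 106, so 3414.8 s.
3414.8 s = 56.9 minutes.

56.9 minutes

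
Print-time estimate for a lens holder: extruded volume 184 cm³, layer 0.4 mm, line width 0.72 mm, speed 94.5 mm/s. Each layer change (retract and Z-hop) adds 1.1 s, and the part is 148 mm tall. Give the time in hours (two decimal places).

Bead cross-section = 0.4 × 0.72 = 0.288 mm².
Path length: 184000 mm³ / 0.288 mm² → 638888.9 mm.
Extrusion time = 638888.9 / 94.5 = 6760.7 s.
Layer count = ceil(148 / 0.4) = 370.
Non-print overhead = 370 × 1.1, so 407 s.
Total = 6760.7 + 407 = 7167.7 s = 1.99 hours.

1.99 hours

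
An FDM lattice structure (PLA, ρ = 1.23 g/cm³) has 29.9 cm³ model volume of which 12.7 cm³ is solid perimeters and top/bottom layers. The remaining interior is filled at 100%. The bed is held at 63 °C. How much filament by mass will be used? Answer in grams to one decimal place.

Volume inside the shell = 29.9 − 12.7, so 17.2 cm³.
Infill deposited = 1.00 × 17.2, so 17.2 cm³.
Deposited volume = 12.7 + 17.2, so 29.9 cm³.
Mass = 29.9 × 1.23, so 36.777 g.

36.8 g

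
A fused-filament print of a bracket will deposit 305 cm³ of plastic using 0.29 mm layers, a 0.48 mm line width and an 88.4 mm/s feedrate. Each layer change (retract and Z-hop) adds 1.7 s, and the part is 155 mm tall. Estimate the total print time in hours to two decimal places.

7.14 hours

Extrusion cross-section = 0.29 × 0.48, so 0.1392 mm².
Path length: 305000 mm³ / 0.1392 mm² → 2191092 mm.
Print-move time = 2191092 / 88.4 = 24786.1 s.
Number of layers: 155 / 0.29 → 535 (rounded up).
Z-hop total: 535 × 1.7 → 909.5 s.
Total = 24786.1 + 909.5 = 25695.6 s = 7.14 hours.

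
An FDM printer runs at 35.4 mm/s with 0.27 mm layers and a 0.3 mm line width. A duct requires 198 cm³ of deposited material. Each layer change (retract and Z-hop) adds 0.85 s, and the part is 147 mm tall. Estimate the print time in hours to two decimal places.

19.31 hours

Bead cross-section: 0.27 × 0.3 → 0.081 mm².
Total extruded path = 198000/0.081 = 2444444.4 mm.
Extrusion time = 2444444.4 / 35.4 = 69052.1 s.
Number of layers: 147 / 0.27 → 545 (rounded up).
Non-print overhead = 545 × 0.85, so 463.25 s.
Total = 69052.1 + 463.25 = 69515.35 s = 19.31 hours.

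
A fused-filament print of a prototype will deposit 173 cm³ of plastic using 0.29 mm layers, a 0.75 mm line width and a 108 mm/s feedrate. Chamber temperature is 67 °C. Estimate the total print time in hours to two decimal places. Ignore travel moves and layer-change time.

Bead cross-section = 0.29 × 0.75 = 0.2175 mm².
Total extruded path = 173000/0.2175 = 795402.3 mm.
Print-move time = 795402.3 / 108 = 7364.8 s.
That's 7364.8 s → 2.05 hours.

2.05 hours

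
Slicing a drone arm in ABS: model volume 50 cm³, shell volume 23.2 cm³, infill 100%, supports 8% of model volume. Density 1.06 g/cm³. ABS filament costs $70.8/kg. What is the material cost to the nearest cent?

Interior volume = 50 − 23.2, so 26.8 cm³.
Infill deposited = 1.00 × 26.8, so 26.8 cm³.
Support = 0.08 × 50 = 4 cm³.
Total printed volume = 23.2 + 26.8 + 4 = 54 cm³.
Mass = 54 × 1.06, so 57.24 g.
Cost = 57.24 g / 1000 × $70.8/kg = $4.05.

$4.05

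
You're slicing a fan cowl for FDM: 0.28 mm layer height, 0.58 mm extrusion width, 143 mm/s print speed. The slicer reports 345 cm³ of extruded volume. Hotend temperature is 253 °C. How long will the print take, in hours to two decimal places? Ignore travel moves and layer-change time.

Bead cross-section: 0.28 × 0.58 → 0.1624 mm².
Total extruded path = 345000/0.1624 = 2124384.2 mm.
Print-move time = 2124384.2 / 143 = 14855.8 s.
Converting: 14855.8 s = 4.13 hours.

4.13 hours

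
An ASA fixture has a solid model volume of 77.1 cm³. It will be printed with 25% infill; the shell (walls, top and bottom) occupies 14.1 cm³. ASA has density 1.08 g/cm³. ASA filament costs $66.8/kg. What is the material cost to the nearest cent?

$2.15

Infill region: 77.1 − 14.1 → 63 cm³.
Infill deposited = 0.25 × 63, so 15.75 cm³.
Total printed volume: 14.1 + 15.75 → 29.85 cm³.
Mass = 29.85 × 1.08, so 32.238 g.
At $66.8/kg: 32.238/1000 × 66.8 = $2.15.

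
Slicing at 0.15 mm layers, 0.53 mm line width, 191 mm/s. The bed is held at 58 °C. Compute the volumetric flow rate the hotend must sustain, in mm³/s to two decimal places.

Extrusion cross-section = 0.15 × 0.53 = 0.0795 mm².
Q = v·A = 191 × 0.0795 = 15.18 mm³/s.

15.18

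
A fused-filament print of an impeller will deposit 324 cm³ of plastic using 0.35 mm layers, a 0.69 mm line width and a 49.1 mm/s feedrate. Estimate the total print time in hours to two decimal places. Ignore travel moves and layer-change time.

Extrusion cross-section: 0.35 × 0.69 → 0.2415 mm².
Total extruded path = 324000/0.2415 = 1341614.9 mm.
Extrusion time = 1341614.9 / 49.1 = 27324.1 s.
27324.1 s = 7.59 hours.

7.59 hours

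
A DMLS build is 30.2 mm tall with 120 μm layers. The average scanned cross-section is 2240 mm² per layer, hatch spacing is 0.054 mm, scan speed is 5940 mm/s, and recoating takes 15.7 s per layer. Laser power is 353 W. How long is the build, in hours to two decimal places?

Layers = ⌈30.2/0.12⌉ = 252.
Hatch length per layer: 2240 / 0.054 → 41481.5 mm.
Per-layer scan time: 41481.5 / 5940 → 6.9834 s.
Time per layer = 6.9834 + 15.7 = 22.6834 s.
Build time = 252 × 22.6834 = 5716.2168 s = 1.59 hours.

1.59 hours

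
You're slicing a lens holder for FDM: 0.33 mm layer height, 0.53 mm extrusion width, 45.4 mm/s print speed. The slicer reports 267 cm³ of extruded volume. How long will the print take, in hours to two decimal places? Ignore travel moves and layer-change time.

Extrusion cross-section = 0.33 × 0.53 = 0.1749 mm².
Path length: 267000 mm³ / 0.1749 mm² → 1526586.6 mm.
Extrusion time = 1526586.6 / 45.4, so 33625.3 s.
That's 33625.3 s → 9.34 hours.

9.34 hours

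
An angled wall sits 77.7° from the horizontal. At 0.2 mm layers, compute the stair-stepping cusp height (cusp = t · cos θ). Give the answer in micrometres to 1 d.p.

42.6 μm

Cusp = layer height × cos(77.7°) = 0.2 × 0.2130 = 0.0426 mm = 42.6 μm.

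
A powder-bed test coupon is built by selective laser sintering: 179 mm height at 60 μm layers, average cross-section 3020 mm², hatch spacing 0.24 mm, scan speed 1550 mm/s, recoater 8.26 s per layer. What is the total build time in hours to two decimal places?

13.58 hours

Number of layers: 179 / 0.06 → 2984 (rounded up).
Per-layer scan distance = 3020 / 0.24 = 12583.3 mm.
Per-layer scan time = 12583.3 / 1550, so 8.1183 s.
Per-layer time = 8.1183 + 8.26, so 16.3783 s.
Total: 2984 × 16.3783 s = 48872.8472 s → 13.58 hours.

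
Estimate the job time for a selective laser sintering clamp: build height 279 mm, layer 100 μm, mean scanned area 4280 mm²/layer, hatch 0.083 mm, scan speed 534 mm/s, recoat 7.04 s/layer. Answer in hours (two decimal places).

Number of layers: 279 / 0.1 → 2790 (rounded up).
Hatch length per layer = 4280 / 0.083, so 51566.3 mm.
Per-layer scan time: 51566.3 / 534 → 96.5661 s.
Layer cycle: 96.5661 + 7.04 → 103.6061 s.
Total: 2790 × 103.6061 s = 289061.019 s → 80.29 hours.

80.29 hours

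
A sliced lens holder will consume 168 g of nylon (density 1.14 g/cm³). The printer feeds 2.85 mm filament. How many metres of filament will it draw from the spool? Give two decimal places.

Extruded volume: 168/1.14 = 147.3684 cm³ (147368.4 mm³).
A = π r² = π × 1.425² = 6.3794 mm².
L = V/A = 147368.4/6.3794 = 23100.67 mm → 23.10 m.

23.10 m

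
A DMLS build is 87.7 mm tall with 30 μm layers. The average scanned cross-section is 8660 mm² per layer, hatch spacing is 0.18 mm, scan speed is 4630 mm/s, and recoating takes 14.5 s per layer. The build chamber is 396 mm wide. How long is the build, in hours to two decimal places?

20.22 hours

Layer count = ceil(87.7 / 0.03) = 2924.
Per-layer scan distance = 8660 / 0.18, so 48111.1 mm.
Per-layer scan time: 48111.1 / 4630 → 10.3912 s.
Layer cycle: 10.3912 + 14.5 → 24.8912 s.
Build time = 2924 × 24.8912 = 72781.8688 s = 20.22 hours.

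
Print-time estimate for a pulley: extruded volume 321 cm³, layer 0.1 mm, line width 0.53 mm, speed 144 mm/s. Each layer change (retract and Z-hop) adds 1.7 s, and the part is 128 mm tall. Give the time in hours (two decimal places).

Line area: 0.1 × 0.53 → 0.053 mm².
Toolpath length = 321 cm³ / 0.053 mm² = 321000 / 0.053 = 6056603.8 mm.
Extrusion time: 6056603.8 / 144 → 42059.7 s.
Layers = ⌈128/0.1⌉ = 1280.
Layer-change overhead = 1280 × 1.7 = 2176 s.
Total = 42059.7 + 2176 = 44235.7 s = 12.29 hours.

12.29 hours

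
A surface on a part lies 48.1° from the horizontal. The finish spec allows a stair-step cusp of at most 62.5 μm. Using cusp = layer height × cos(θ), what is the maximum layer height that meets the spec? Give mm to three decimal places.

t = h_c / cos θ = 0.0625 / 0.6678 = 0.094 mm.

0.094 mm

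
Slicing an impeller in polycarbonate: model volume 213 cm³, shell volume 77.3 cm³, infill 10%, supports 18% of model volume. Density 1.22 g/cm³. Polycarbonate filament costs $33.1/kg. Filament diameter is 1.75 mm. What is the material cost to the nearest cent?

Volume inside the shell: 213 − 77.3 → 135.7 cm³.
Infill volume = 0.10 × 135.7 = 13.57 cm³.
Support: 0.18 × 213 → 38.34 cm³.
Total extruded = 77.3 + 13.57 + 38.34 = 129.21 cm³.
Mass: 129.21 × 1.22 → 157.6362 g.
At $33.1/kg: 157.6362/1000 × 33.1 = $5.22.

$5.22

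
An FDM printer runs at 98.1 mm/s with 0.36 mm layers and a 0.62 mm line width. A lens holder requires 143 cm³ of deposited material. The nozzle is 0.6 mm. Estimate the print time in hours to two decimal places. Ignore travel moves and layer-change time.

1.81 hours

Line area = 0.36 × 0.62, so 0.2232 mm².
Toolpath length = 143 cm³ / 0.2232 mm² = 143000 / 0.2232 = 640681 mm.
Extrusion time = 640681 / 98.1 = 6530.9 s.
In the requested units: 6530.9 s = 1.81 hours.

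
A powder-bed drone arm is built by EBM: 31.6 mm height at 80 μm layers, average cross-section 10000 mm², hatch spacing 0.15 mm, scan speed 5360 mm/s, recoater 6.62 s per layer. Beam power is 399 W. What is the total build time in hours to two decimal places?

2.09 hours

Layer count = ceil(31.6 / 0.08) = 395.
Scan path per layer = 10000 / 0.15, so 66666.7 mm.
Per-layer scan time: 66666.7 / 5360 → 12.4378 s.
Per-layer time: 12.4378 + 6.62 → 19.0578 s.
395 layers × 19.0578 s/layer = 7527.831 s, i.e. 2.09 hours.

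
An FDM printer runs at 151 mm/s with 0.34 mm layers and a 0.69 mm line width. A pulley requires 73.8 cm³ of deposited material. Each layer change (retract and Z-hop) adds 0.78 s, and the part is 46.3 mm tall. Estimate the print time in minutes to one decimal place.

36.5 minutes

Line area = 0.34 × 0.69, so 0.2346 mm².
Total extruded path = 73800/0.2346 = 314578 mm.
Time extruding = 314578 / 151 = 2083.3 s.
Number of layers: 46.3 / 0.34 → 137 (rounded up).
Non-print overhead = 137 × 0.78 = 106.86 s.
Total = 2083.3 + 106.86 = 2190.16 s = 36.5 minutes.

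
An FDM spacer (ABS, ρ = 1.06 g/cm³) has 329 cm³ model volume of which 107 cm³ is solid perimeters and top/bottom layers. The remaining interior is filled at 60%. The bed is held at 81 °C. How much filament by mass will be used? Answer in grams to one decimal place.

Infill region: 329 − 107 → 222 cm³.
Infill deposited = 0.60 × 222, so 133.2 cm³.
Total extruded: 107 + 133.2 → 240.2 cm³.
Mass = 240.2 × 1.06, so 254.612 g.

254.6 g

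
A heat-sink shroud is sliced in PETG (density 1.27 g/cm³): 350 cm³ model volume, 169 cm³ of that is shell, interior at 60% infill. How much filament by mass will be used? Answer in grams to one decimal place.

Interior volume = 350 − 169 = 181 cm³.
Infill volume = 0.60 × 181, so 108.6 cm³.
Total extruded = 169 + 108.6 = 277.6 cm³.
Mass = 277.6 × 1.27 = 352.552 g.

352.6 g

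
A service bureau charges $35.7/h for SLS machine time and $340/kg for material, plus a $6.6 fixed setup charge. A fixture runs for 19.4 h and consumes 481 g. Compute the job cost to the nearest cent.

Machine cost = 35.7 × 19.4 = $692.58.
Material charge = 340 × 481/1000, so $163.54.
Total = 692.58 + 163.54 + 6.6 = $862.72.

$862.72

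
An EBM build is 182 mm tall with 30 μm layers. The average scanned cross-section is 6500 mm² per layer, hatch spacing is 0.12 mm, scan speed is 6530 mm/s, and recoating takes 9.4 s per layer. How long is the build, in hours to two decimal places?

Layer count = ceil(182 / 0.03) = 6067.
Scan path per layer = 6500 / 0.12 = 54166.7 mm.
Beam time per layer = 54166.7 / 6530, so 8.2951 s.
Per-layer time: 8.2951 + 9.4 → 17.6951 s.
6067 layers × 17.6951 s/layer = 107356.1717 s, i.e. 29.82 hours.

29.82 hours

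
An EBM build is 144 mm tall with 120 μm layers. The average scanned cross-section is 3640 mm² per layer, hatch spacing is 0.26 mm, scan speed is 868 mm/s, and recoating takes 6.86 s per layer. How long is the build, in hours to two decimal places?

Number of layers: 144 / 0.12 → 1200 (rounded up).
Scan path per layer: 3640 / 0.26 → 14000 mm.
Beam time per layer: 14000 / 868 → 16.129 s.
Layer cycle: 16.129 + 6.86 → 22.989 s.
1200 layers × 22.989 s/layer = 27586.8 s, i.e. 7.66 hours.

7.66 hours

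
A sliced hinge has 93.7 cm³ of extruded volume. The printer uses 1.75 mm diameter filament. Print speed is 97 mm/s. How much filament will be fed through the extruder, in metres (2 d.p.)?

Filament cross-section = π × (1.75/2)² = 2.4053 mm².
L = 93700 mm³ / 2.4053 mm² = 38955.64 mm, i.e. 38.96 m.

38.96 m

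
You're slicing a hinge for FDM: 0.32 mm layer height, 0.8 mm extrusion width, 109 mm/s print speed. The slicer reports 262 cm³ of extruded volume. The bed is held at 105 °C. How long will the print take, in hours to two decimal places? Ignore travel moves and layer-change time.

2.61 hours

Extrusion cross-section = 0.32 × 0.8 = 0.256 mm².
Toolpath length = 262 cm³ / 0.256 mm² = 262000 / 0.256 = 1023437.5 mm.
Extrusion time: 1023437.5 / 109 → 9389.3 s.
That's 9389.3 s → 2.61 hours.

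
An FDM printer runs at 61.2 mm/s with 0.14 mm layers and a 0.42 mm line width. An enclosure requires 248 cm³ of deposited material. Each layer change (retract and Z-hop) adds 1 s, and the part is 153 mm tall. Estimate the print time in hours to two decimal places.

19.45 hours

Bead cross-section: 0.14 × 0.42 → 0.0588 mm².
Path length: 248000 mm³ / 0.0588 mm² → 4217687.1 mm.
Print-move time = 4217687.1 / 61.2 = 68916.5 s.
Layer count = ceil(153 / 0.14) = 1093.
Z-hop total = 1093 × 1 = 1093 s.
Altogether 68916.5 + 1093 = 70009.5 s, i.e. 19.45 hours.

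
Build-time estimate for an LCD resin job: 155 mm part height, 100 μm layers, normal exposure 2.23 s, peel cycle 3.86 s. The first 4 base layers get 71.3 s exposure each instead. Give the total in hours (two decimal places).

Number of layers: 155 / 0.1 → 1550 (rounded up).
Bottom layers: 4 × (71.3 + 3.86) → 300.64 s.
Normal layers = 1546 × (2.23 + 3.86) = 9415.14 s.
Total = 300.64 + 9415.14 = 9715.78 s = 2.70 hours.

2.70 hours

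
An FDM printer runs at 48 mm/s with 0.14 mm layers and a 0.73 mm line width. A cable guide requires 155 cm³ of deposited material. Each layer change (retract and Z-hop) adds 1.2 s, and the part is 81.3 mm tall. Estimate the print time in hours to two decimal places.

8.97 hours

Line area: 0.14 × 0.73 → 0.1022 mm².
Total extruded path = 155000/0.1022 = 1516634.1 mm.
Print-move time = 1516634.1 / 48 = 31596.5 s.
Layer count = ceil(81.3 / 0.14) = 581.
Non-print overhead: 581 × 1.2 → 697.2 s.
Altogether 31596.5 + 697.2 = 32293.7 s, i.e. 8.97 hours.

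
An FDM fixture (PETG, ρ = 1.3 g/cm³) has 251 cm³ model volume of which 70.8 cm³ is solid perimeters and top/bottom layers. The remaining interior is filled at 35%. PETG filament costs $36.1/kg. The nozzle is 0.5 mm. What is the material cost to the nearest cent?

$6.28

Infill region = 251 − 70.8 = 180.2 cm³.
Infill deposited: 0.35 × 180.2 → 63.07 cm³.
Deposited volume = 70.8 + 63.07 = 133.87 cm³.
Mass: 133.87 × 1.3 → 174.031 g.
At $36.1/kg: 174.031/1000 × 36.1 = $6.28.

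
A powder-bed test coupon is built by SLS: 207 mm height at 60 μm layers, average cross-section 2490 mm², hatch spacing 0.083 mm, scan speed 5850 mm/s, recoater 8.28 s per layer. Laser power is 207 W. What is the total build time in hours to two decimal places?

12.85 hours

Number of layers: 207 / 0.06 → 3450 (rounded up).
Hatch length per layer = 2490 / 0.083 = 30000 mm.
Scan time per layer = 30000 / 5850, so 5.1282 s.
Layer cycle = 5.1282 + 8.28, so 13.4082 s.
Total: 3450 × 13.4082 s = 46258.29 s → 12.85 hours.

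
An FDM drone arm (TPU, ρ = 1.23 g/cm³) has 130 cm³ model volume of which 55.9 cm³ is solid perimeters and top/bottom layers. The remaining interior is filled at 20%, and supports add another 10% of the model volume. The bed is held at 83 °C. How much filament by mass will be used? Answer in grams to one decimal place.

Infill region = 130 − 55.9, so 74.1 cm³.
Deposited infill = 0.20 × 74.1 = 14.82 cm³.
Support = 0.10 × 130, so 13 cm³.
Total extruded = 55.9 + 14.82 + 13, so 83.72 cm³.
Mass: 83.72 × 1.23 → 102.9756 g.

103.0 g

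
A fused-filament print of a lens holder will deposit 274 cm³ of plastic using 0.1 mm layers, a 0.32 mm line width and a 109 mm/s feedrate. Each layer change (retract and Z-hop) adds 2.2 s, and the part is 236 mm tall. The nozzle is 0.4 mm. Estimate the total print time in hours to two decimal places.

Extrusion cross-section = 0.1 × 0.32 = 0.032 mm².
Toolpath length = 274 cm³ / 0.032 mm² = 274000 / 0.032 = 8562500 mm.
Extrusion time = 8562500 / 109 = 78555 s.
Layer count = ceil(236 / 0.1) = 2360.
Z-hop total: 2360 × 2.2 → 5192 s.
Altogether 78555 + 5192 = 83747 s, i.e. 23.26 hours.

23.26 hours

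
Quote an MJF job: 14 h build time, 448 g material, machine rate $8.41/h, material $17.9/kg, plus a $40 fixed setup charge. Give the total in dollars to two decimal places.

Machine cost = 8.41 × 14 = $117.74.
Material cost: 17.9 × 448/1000 → $8.0192.
Adding setup: 117.74 + 8.0192 + 40 → 165.7592 ≈ $165.76.

$165.76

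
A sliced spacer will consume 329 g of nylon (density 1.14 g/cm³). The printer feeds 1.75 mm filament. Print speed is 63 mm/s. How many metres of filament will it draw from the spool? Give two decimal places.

Extruded volume: 329/1.14 = 288.5965 cm³ (288596.5 mm³).
Cross-section of 1.75 mm filament: π·(1.75/2)² = 2.4053 mm².
Length = 288596.5 / 2.4053 = 119983.58 mm = 119.98 m.

119.98 m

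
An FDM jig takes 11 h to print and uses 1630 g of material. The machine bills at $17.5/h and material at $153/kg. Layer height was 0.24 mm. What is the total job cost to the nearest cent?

$441.89

Machine-time cost = 17.5 × 11 = $192.50.
Material charge: 153 × 1630/1000 → $249.39.
Total = 192.50 + 249.39 = $441.89.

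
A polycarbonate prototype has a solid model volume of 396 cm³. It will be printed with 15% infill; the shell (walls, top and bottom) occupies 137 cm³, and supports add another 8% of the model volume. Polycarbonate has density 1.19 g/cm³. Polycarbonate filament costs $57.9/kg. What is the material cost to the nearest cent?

$14.30

Volume inside the shell: 396 − 137 → 259 cm³.
Infill volume = 0.15 × 259, so 38.85 cm³.
Support = 0.08 × 396, so 31.68 cm³.
Total extruded: 137 + 38.85 + 31.68 → 207.53 cm³.
Mass: 207.53 × 1.19 → 246.9607 g.
Cost = 246.9607 g / 1000 × $57.9/kg = $14.30.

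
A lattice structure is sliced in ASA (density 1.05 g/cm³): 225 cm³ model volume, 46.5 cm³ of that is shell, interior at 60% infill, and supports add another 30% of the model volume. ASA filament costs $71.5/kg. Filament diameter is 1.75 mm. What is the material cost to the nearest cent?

$16.60

Infill region = 225 − 46.5 = 178.5 cm³.
Infill volume: 0.60 × 178.5 → 107.1 cm³.
Support = 0.30 × 225 = 67.5 cm³.
Deposited volume = 46.5 + 107.1 + 67.5, so 221.1 cm³.
Mass = 221.1 × 1.05, so 232.155 g.
Cost = 232.155 g / 1000 × $71.5/kg = $16.60.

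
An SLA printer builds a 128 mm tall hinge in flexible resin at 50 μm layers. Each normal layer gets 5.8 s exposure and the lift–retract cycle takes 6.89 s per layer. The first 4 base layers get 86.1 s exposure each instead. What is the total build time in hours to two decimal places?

Layers = ⌈128/0.05⌉ = 2560.
Base layers: 4 × (86.1 + 6.89) → 371.96 s.
Normal layers: 2556 × (5.8 + 6.89) → 32435.64 s.
Total = 371.96 + 32435.64 = 32807.6 s = 9.11 hours.

9.11 hours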